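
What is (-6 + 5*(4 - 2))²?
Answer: 16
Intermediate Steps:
(-6 + 5*(4 - 2))² = (-6 + 5*2)² = (-6 + 10)² = 4² = 16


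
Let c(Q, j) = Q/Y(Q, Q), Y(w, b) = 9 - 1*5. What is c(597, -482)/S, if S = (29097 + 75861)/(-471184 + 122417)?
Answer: -69404633/139944 ≈ -495.95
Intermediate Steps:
Y(w, b) = 4 (Y(w, b) = 9 - 5 = 4)
c(Q, j) = Q/4
S = -104958/348767 (S = 104958/(-348767) = 104958*(-1/348767) = -104958/348767 ≈ -0.30094)
c(597, -482)/S = ((1/4)*597)/(-104958/348767) = (597/4)*(-348767/104958) = -69404633/139944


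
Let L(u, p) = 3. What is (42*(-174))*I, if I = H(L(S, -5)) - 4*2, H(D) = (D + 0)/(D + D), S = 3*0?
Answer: 54810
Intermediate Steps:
S = 0
H(D) = ½ (H(D) = D/((2*D)) = D*(1/(2*D)) = ½)
I = -15/2 (I = ½ - 4*2 = ½ - 8 = -15/2 ≈ -7.5000)
(42*(-174))*I = (42*(-174))*(-15/2) = -7308*(-15/2) = 54810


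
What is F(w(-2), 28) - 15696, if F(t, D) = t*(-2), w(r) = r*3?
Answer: -15684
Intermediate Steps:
w(r) = 3*r
F(t, D) = -2*t
F(w(-2), 28) - 15696 = -6*(-2) - 15696 = -2*(-6) - 15696 = 12 - 15696 = -15684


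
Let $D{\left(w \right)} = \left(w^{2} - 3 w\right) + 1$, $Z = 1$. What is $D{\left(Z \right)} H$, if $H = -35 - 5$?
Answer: $40$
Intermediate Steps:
$H = -40$ ($H = -35 - 5 = -40$)
$D{\left(w \right)} = 1 + w^{2} - 3 w$
$D{\left(Z \right)} H = \left(1 + 1^{2} - 3\right) \left(-40\right) = \left(1 + 1 - 3\right) \left(-40\right) = \left(-1\right) \left(-40\right) = 40$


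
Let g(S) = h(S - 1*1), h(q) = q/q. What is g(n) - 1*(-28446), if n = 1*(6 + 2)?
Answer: 28447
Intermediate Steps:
h(q) = 1
n = 8 (n = 1*8 = 8)
g(S) = 1
g(n) - 1*(-28446) = 1 - 1*(-28446) = 1 + 28446 = 28447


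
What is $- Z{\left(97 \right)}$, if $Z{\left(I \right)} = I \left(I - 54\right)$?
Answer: $-4171$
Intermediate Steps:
$Z{\left(I \right)} = I \left(-54 + I\right)$
$- Z{\left(97 \right)} = - 97 \left(-54 + 97\right) = - 97 \cdot 43 = \left(-1\right) 4171 = -4171$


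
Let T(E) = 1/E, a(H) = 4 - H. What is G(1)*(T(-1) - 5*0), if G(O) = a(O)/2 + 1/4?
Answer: -7/4 ≈ -1.7500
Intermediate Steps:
T(E) = 1/E
G(O) = 9/4 - O/2 (G(O) = (4 - O)/2 + 1/4 = (4 - O)*(½) + 1*(¼) = (2 - O/2) + ¼ = 9/4 - O/2)
G(1)*(T(-1) - 5*0) = (9/4 - ½*1)*(1/(-1) - 5*0) = (9/4 - ½)*(-1 + 0) = (7/4)*(-1) = -7/4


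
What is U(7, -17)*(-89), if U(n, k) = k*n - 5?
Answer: 11036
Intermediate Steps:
U(n, k) = -5 + k*n
U(7, -17)*(-89) = (-5 - 17*7)*(-89) = (-5 - 119)*(-89) = -124*(-89) = 11036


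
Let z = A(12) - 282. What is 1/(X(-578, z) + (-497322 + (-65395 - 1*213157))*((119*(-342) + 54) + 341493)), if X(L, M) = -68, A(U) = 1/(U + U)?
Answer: -1/233420917094 ≈ -4.2841e-12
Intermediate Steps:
A(U) = 1/(2*U)
z = -6767/24 (z = (½)/12 - 282 = (½)*(1/12) - 282 = 1/24 - 282 = -6767/24 ≈ -281.96)
1/(X(-578, z) + (-497322 + (-65395 - 1*213157))*((119*(-342) + 54) + 341493)) = 1/(-68 + (-497322 + (-65395 - 1*213157))*((119*(-342) + 54) + 341493)) = 1/(-68 + (-497322 + (-65395 - 213157))*((-40698 + 54) + 341493)) = 1/(-68 + (-497322 - 278552)*(-40644 + 341493)) = 1/(-68 - 775874*300849) = 1/(-68 - 233420917026) = 1/(-233420917094) = -1/233420917094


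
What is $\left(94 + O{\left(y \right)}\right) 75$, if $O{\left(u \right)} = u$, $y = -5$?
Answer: $6675$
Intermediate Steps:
$\left(94 + O{\left(y \right)}\right) 75 = \left(94 - 5\right) 75 = 89 \cdot 75 = 6675$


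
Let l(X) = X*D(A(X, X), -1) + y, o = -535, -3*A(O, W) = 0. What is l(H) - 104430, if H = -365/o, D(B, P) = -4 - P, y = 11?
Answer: -11173052/107 ≈ -1.0442e+5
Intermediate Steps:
A(O, W) = 0 (A(O, W) = -1/3*0 = 0)
H = 73/107 (H = -365/(-535) = -365*(-1/535) = 73/107 ≈ 0.68224)
l(X) = 11 - 3*X (l(X) = X*(-4 - 1*(-1)) + 11 = X*(-4 + 1) + 11 = X*(-3) + 11 = -3*X + 11 = 11 - 3*X)
l(H) - 104430 = (11 - 3*73/107) - 104430 = (11 - 219/107) - 104430 = 958/107 - 104430 = -11173052/107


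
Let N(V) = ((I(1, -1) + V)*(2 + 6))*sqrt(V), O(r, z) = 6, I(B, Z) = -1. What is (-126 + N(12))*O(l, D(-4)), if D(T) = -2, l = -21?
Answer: -756 + 1056*sqrt(3) ≈ 1073.0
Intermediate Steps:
N(V) = sqrt(V)*(-8 + 8*V) (N(V) = ((-1 + V)*(2 + 6))*sqrt(V) = ((-1 + V)*8)*sqrt(V) = (-8 + 8*V)*sqrt(V) = sqrt(V)*(-8 + 8*V))
(-126 + N(12))*O(l, D(-4)) = (-126 + 8*sqrt(12)*(-1 + 12))*6 = (-126 + 8*(2*sqrt(3))*11)*6 = (-126 + 176*sqrt(3))*6 = -756 + 1056*sqrt(3)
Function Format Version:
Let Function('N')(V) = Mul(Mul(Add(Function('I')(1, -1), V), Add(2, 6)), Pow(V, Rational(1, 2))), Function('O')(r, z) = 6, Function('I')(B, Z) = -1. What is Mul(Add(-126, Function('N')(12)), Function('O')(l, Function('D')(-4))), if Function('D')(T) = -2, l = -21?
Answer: Add(-756, Mul(1056, Pow(3, Rational(1, 2)))) ≈ 1073.0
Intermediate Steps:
Function('N')(V) = Mul(Pow(V, Rational(1, 2)), Add(-8, Mul(8, V))) (Function('N')(V) = Mul(Mul(Add(-1, V), Add(2, 6)), Pow(V, Rational(1, 2))) = Mul(Mul(Add(-1, V), 8), Pow(V, Rational(1, 2))) = Mul(Add(-8, Mul(8, V)), Pow(V, Rational(1, 2))) = Mul(Pow(V, Rational(1, 2)), Add(-8, Mul(8, V))))
Mul(Add(-126, Function('N')(12)), Function('O')(l, Function('D')(-4))) = Mul(Add(-126, Mul(8, Pow(12, Rational(1, 2)), Add(-1, 12))), 6) = Mul(Add(-126, Mul(8, Mul(2, Pow(3, Rational(1, 2))), 11)), 6) = Mul(Add(-126, Mul(176, Pow(3, Rational(1, 2)))), 6) = Add(-756, Mul(1056, Pow(3, Rational(1, 2))))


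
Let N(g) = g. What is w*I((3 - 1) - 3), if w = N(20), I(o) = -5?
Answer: -100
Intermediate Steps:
w = 20
w*I((3 - 1) - 3) = 20*(-5) = -100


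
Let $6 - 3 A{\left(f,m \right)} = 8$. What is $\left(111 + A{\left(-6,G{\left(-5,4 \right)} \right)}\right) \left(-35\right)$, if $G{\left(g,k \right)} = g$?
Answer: $- \frac{11585}{3} \approx -3861.7$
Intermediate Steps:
$A{\left(f,m \right)} = - \frac{2}{3}$ ($A{\left(f,m \right)} = 2 - \frac{8}{3} = - \frac{2}{3}$)
$\left(111 + A{\left(-6,G{\left(-5,4 \right)} \right)}\right) \left(-35\right) = \left(111 - \frac{2}{3}\right) \left(-35\right) = \frac{331}{3} \left(-35\right) = - \frac{11585}{3}$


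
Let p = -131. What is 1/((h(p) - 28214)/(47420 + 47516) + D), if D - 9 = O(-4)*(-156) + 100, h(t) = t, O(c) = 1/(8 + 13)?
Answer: 664552/67301081 ≈ 0.0098743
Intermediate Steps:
O(c) = 1/21
D = 711/7 (D = 9 + ((1/21)*(-156) + 100) = 9 + (-52/7 + 100) = 9 + 648/7 = 711/7 ≈ 101.57)
1/((h(p) - 28214)/(47420 + 47516) + D) = 1/((-131 - 28214)/(47420 + 47516) + 711/7) = 1/(-28345/94936 + 711/7) = 1/(67301081/664552) = 664552/67301081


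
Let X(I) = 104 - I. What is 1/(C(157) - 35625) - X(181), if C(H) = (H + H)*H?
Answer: 1052822/13673 ≈ 77.000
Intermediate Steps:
C(H) = 2*H² (C(H) = (2*H)*H = 2*H²)
1/(C(157) - 35625) - X(181) = 1/(2*157² - 35625) - (104 - 1*181) = 1/(2*24649 - 35625) - (104 - 181) = 1/(49298 - 35625) - 1*(-77) = 1/13673 + 77 = 1052822/13673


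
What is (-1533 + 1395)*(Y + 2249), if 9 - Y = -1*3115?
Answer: -741474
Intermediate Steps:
Y = 3124 (Y = 9 - (-1)*3115 = 9 - 1*(-3115) = 9 + 3115 = 3124)
(-1533 + 1395)*(Y + 2249) = (-1533 + 1395)*(3124 + 2249) = -138*5373 = -741474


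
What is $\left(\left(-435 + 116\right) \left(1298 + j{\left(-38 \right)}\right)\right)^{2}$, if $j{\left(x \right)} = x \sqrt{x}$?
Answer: $165863510252 - 10038519128 i \sqrt{38} \approx 1.6586 \cdot 10^{11} - 6.1882 \cdot 10^{10} i$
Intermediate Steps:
$j{\left(x \right)} = x^{\frac{3}{2}}$
$\left(\left(-435 + 116\right) \left(1298 + j{\left(-38 \right)}\right)\right)^{2} = \left(\left(-435 + 116\right) \left(1298 + \left(-38\right)^{\frac{3}{2}}\right)\right)^{2} = \left(- 319 \left(1298 - 38 i \sqrt{38}\right)\right)^{2} = \left(-414062 + 12122 i \sqrt{38}\right)^{2}$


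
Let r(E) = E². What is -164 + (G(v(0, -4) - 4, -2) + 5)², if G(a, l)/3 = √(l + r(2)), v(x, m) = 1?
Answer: -121 + 30*√2 ≈ -78.574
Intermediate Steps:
G(a, l) = 3*√(4 + l) (G(a, l) = 3*√(l + 2²) = 3*√(l + 4) = 3*√(4 + l))
-164 + (G(v(0, -4) - 4, -2) + 5)² = -164 + (3*√(4 - 2) + 5)² = -164 + (3*√2 + 5)² = -164 + (5 + 3*√2)²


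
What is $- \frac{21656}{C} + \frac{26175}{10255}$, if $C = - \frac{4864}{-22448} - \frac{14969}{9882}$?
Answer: $\frac{10096783147581}{605124989} \approx 16685.0$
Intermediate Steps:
$C = - \frac{295039}{227286}$ ($C = \left(-4864\right) \left(- \frac{1}{22448}\right) - \frac{14969}{9882} = \frac{304}{1403} - \frac{14969}{9882} = - \frac{295039}{227286} \approx -1.2981$)
$- \frac{21656}{C} + \frac{26175}{10255} = - \frac{21656}{- \frac{295039}{227286}} + \frac{26175}{10255} = \left(-21656\right) \left(- \frac{227286}{295039}\right) + 26175 \cdot \frac{1}{10255} = \frac{4922105616}{295039} + \frac{5235}{2051} = \frac{10096783147581}{605124989}$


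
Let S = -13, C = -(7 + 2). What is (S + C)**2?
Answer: 484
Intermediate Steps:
C = -9 (C = -1*9 = -9)
(S + C)**2 = (-13 - 9)**2 = (-22)**2 = 484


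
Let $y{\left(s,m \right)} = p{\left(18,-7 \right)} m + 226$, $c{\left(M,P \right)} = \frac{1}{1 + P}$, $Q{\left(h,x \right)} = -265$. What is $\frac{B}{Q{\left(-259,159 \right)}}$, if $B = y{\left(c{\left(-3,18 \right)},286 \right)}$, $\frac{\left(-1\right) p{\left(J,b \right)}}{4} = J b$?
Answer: $- \frac{28874}{53} \approx -544.79$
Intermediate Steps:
$p{\left(J,b \right)} = - 4 J b$
$y{\left(s,m \right)} = 226 + 504 m$ ($y{\left(s,m \right)} = \left(-4\right) 18 \left(-7\right) m + 226 = 504 m + 226 = 226 + 504 m$)
$B = 144370$ ($B = 226 + 504 \cdot 286 = 226 + 144144 = 144370$)
$\frac{B}{Q{\left(-259,159 \right)}} = \frac{144370}{-265} = 144370 \left(- \frac{1}{265}\right) = - \frac{28874}{53}$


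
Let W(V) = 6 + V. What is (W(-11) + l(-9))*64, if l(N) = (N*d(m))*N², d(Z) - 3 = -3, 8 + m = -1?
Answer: -320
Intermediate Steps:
m = -9 (m = -8 - 1 = -9)
d(Z) = 0 (d(Z) = 3 - 3 = 0)
l(N) = 0 (l(N) = (N*0)*N² = 0*N² = 0)
(W(-11) + l(-9))*64 = ((6 - 11) + 0)*64 = (-5 + 0)*64 = -5*64 = -320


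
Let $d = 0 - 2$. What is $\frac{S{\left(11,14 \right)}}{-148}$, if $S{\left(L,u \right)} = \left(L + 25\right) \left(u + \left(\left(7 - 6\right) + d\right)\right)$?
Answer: $- \frac{117}{37} \approx -3.1622$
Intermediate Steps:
$d = -2$
$S{\left(L,u \right)} = \left(-1 + u\right) \left(25 + L\right)$ ($S{\left(L,u \right)} = \left(L + 25\right) \left(u + \left(\left(7 - 6\right) - 2\right)\right) = \left(25 + L\right) \left(u + \left(1 - 2\right)\right) = \left(25 + L\right) \left(u - 1\right) = \left(25 + L\right) \left(-1 + u\right) = \left(-1 + u\right) \left(25 + L\right)$)
$\frac{S{\left(11,14 \right)}}{-148} = \frac{-25 - 11 + 25 \cdot 14 + 11 \cdot 14}{-148} = \left(-25 - 11 + 350 + 154\right) \left(- \frac{1}{148}\right) = 468 \left(- \frac{1}{148}\right) = - \frac{117}{37}$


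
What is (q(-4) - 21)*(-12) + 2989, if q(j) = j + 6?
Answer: 3217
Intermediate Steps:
q(j) = 6 + j
(q(-4) - 21)*(-12) + 2989 = ((6 - 4) - 21)*(-12) + 2989 = (2 - 21)*(-12) + 2989 = -19*(-12) + 2989 = 228 + 2989 = 3217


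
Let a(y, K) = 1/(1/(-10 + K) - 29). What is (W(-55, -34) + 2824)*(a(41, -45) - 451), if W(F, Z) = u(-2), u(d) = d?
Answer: -1015709761/798 ≈ -1.2728e+6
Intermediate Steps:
W(F, Z) = -2
a(y, K) = 1/(-29 + 1/(-10 + K))
(W(-55, -34) + 2824)*(a(41, -45) - 451) = (-2 + 2824)*((10 - 1*(-45))/(-291 + 29*(-45)) - 451) = 2822*((10 + 45)/(-291 - 1305) - 451) = 2822*(55/(-1596) - 451) = 2822*(-1/1596*55 - 451) = 2822*(-55/1596 - 451) = 2822*(-719851/1596) = -1015709761/798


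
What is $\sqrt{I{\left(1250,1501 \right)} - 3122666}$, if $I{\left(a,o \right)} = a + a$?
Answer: $i \sqrt{3120166} \approx 1766.4 i$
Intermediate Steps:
$I{\left(a,o \right)} = 2 a$
$\sqrt{I{\left(1250,1501 \right)} - 3122666} = \sqrt{2 \cdot 1250 - 3122666} = \sqrt{2500 - 3122666} = \sqrt{-3120166} = i \sqrt{3120166}$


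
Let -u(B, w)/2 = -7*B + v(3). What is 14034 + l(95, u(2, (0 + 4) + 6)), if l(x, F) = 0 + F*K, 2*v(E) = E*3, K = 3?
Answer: 14091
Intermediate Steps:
v(E) = 3*E/2 (v(E) = (E*3)/2 = (3*E)/2 = 3*E/2)
u(B, w) = -9 + 14*B (u(B, w) = -2*(-7*B + (3/2)*3) = -2*(-7*B + 9/2) = -2*(9/2 - 7*B) = -9 + 14*B)
l(x, F) = 3*F (l(x, F) = 0 + F*3 = 0 + 3*F = 3*F)
14034 + l(95, u(2, (0 + 4) + 6)) = 14034 + 3*(-9 + 14*2) = 14034 + 3*(-9 + 28) = 14034 + 3*19 = 14034 + 57 = 14091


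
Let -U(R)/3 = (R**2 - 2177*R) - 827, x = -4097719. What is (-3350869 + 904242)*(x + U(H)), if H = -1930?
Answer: 68199160007536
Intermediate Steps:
U(R) = 2481 - 3*R**2 + 6531*R (U(R) = -3*((R**2 - 2177*R) - 827) = -3*(-827 + R**2 - 2177*R) = 2481 - 3*R**2 + 6531*R)
(-3350869 + 904242)*(x + U(H)) = (-3350869 + 904242)*(-4097719 + (2481 - 3*(-1930)**2 + 6531*(-1930))) = -2446627*(-4097719 + (2481 - 3*3724900 - 12604830)) = -2446627*(-4097719 + (2481 - 11174700 - 12604830)) = -2446627*(-4097719 - 23777049) = -2446627*(-27874768) = 68199160007536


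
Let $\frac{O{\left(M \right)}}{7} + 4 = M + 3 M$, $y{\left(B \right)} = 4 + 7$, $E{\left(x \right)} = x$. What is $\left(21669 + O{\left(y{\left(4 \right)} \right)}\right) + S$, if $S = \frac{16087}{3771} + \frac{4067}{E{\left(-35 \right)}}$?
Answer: $\frac{411737879}{18855} \approx 21837.0$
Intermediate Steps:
$y{\left(B \right)} = 11$
$S = - \frac{2110516}{18855}$ ($S = \frac{16087}{3771} + \frac{4067}{-35} = 16087 \cdot \frac{1}{3771} + 4067 \left(- \frac{1}{35}\right) = \frac{16087}{3771} - \frac{581}{5} = - \frac{2110516}{18855} \approx -111.93$)
$O{\left(M \right)} = -28 + 28 M$ ($O{\left(M \right)} = -28 + 7 \left(M + 3 M\right) = -28 + 7 \cdot 4 M = -28 + 28 M$)
$\left(21669 + O{\left(y{\left(4 \right)} \right)}\right) + S = \left(21669 + \left(-28 + 28 \cdot 11\right)\right) - \frac{2110516}{18855} = \left(21669 + \left(-28 + 308\right)\right) - \frac{2110516}{18855} = \left(21669 + 280\right) - \frac{2110516}{18855} = 21949 - \frac{2110516}{18855} = \frac{411737879}{18855}$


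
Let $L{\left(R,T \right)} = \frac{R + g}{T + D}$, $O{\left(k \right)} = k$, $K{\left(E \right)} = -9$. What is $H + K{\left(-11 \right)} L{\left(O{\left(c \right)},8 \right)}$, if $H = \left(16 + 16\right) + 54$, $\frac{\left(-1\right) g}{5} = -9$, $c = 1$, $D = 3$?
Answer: $\frac{532}{11} \approx 48.364$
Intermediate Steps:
$g = 45$ ($g = \left(-5\right) \left(-9\right) = 45$)
$L{\left(R,T \right)} = \frac{45 + R}{3 + T}$ ($L{\left(R,T \right)} = \frac{R + 45}{T + 3} = \frac{45 + R}{3 + T}$)
$H = 86$ ($H = 32 + 54 = 86$)
$H + K{\left(-11 \right)} L{\left(O{\left(c \right)},8 \right)} = 86 - 9 \frac{45 + 1}{3 + 8} = 86 - 9 \cdot \frac{1}{11} \cdot 46 = 86 - \frac{414}{11} = \frac{532}{11}$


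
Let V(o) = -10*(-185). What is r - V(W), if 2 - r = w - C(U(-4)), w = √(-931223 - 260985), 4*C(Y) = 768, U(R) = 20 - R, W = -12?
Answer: -1656 - 4*I*√74513 ≈ -1656.0 - 1091.9*I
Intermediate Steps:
C(Y) = 192 (C(Y) = (¼)*768 = 192)
w = 4*I*√74513 (w = √(-1192208) = 4*I*√74513 ≈ 1091.9*I)
r = 194 - 4*I*√74513 (r = 2 - (4*I*√74513 - 1*192) = 2 - (4*I*√74513 - 192) = 2 - (-192 + 4*I*√74513) = 2 + (192 - 4*I*√74513) = 194 - 4*I*√74513 ≈ 194.0 - 1091.9*I)
V(o) = 1850
r - V(W) = (194 - 4*I*√74513) - 1*1850 = (194 - 4*I*√74513) - 1850 = -1656 - 4*I*√74513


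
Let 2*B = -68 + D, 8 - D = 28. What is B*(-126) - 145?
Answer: 5399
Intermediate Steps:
D = -20 (D = 8 - 1*28 = 8 - 28 = -20)
B = -44 (B = (-68 - 20)/2 = (1/2)*(-88) = -44)
B*(-126) - 145 = -44*(-126) - 145 = 5544 - 145 = 5399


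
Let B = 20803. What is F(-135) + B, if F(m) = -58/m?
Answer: 2808463/135 ≈ 20803.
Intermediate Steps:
F(-135) + B = -58/(-135) + 20803 = -58*(-1/135) + 20803 = 58/135 + 20803 = 2808463/135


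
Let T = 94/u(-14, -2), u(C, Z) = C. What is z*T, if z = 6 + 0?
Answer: -282/7 ≈ -40.286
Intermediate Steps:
z = 6
T = -47/7 (T = 94/(-14) = 94*(-1/14) = -47/7 ≈ -6.7143)
z*T = 6*(-47/7) = -282/7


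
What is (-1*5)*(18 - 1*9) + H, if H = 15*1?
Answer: -30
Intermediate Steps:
H = 15
(-1*5)*(18 - 1*9) + H = (-1*5)*(18 - 1*9) + 15 = -5*(18 - 9) + 15 = -5*9 + 15 = -45 + 15 = -30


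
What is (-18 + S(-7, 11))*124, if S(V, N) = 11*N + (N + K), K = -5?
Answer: 13516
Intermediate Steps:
S(V, N) = -5 + 12*N (S(V, N) = 11*N + (N - 5) = 11*N + (-5 + N) = -5 + 12*N)
(-18 + S(-7, 11))*124 = (-18 + (-5 + 12*11))*124 = (-18 + (-5 + 132))*124 = (-18 + 127)*124 = 109*124 = 13516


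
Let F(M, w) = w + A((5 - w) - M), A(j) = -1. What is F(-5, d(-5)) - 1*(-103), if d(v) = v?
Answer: 97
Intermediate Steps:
F(M, w) = -1 + w (F(M, w) = w - 1 = -1 + w)
F(-5, d(-5)) - 1*(-103) = (-1 - 5) - 1*(-103) = -6 + 103 = 97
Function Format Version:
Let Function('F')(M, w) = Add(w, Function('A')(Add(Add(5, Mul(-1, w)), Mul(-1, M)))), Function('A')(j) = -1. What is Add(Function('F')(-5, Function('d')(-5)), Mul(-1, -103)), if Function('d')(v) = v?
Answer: 97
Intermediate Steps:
Function('F')(M, w) = Add(-1, w) (Function('F')(M, w) = Add(w, -1) = Add(-1, w))
Add(Function('F')(-5, Function('d')(-5)), Mul(-1, -103)) = Add(Add(-1, -5), Mul(-1, -103)) = Add(-6, 103) = 97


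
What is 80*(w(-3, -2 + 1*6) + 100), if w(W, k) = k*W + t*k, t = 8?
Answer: 9600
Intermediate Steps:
w(W, k) = 8*k + W*k (w(W, k) = k*W + 8*k = W*k + 8*k = 8*k + W*k)
80*(w(-3, -2 + 1*6) + 100) = 80*((-2 + 1*6)*(8 - 3) + 100) = 80*((-2 + 6)*5 + 100) = 80*(4*5 + 100) = 80*(20 + 100) = 80*120 = 9600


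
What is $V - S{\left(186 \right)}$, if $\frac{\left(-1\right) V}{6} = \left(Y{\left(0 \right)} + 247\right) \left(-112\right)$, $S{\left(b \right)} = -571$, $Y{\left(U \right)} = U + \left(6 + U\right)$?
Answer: $170587$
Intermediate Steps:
$Y{\left(U \right)} = 6 + 2 U$
$V = 170016$ ($V = - 6 \left(\left(6 + 2 \cdot 0\right) + 247\right) \left(-112\right) = - 6 \left(\left(6 + 0\right) + 247\right) \left(-112\right) = - 6 \left(6 + 247\right) \left(-112\right) = - 6 \cdot 253 \left(-112\right) = \left(-6\right) \left(-28336\right) = 170016$)
$V - S{\left(186 \right)} = 170016 - -571 = 170016 + 571 = 170587$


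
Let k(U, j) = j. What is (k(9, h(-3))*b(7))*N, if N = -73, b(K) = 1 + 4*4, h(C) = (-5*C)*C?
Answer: 55845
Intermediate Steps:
h(C) = -5*C²
b(K) = 17 (b(K) = 1 + 16 = 17)
(k(9, h(-3))*b(7))*N = (-5*(-3)²*17)*(-73) = (-5*9*17)*(-73) = -45*17*(-73) = -765*(-73) = 55845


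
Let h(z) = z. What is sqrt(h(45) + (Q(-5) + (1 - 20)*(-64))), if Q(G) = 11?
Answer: 2*sqrt(318) ≈ 35.665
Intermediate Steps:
sqrt(h(45) + (Q(-5) + (1 - 20)*(-64))) = sqrt(45 + (11 + (1 - 20)*(-64))) = sqrt(45 + (11 - 19*(-64))) = sqrt(45 + (11 + 1216)) = sqrt(45 + 1227) = sqrt(1272) = 2*sqrt(318)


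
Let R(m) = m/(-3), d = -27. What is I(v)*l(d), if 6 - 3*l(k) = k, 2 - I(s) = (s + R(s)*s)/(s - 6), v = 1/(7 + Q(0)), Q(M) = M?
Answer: 19162/861 ≈ 22.256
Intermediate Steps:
R(m) = -m/3 (R(m) = m*(-⅓) = -m/3)
v = ⅐ (v = 1/(7 + 0) = 1/7 = ⅐ ≈ 0.14286)
I(s) = 2 - (s - s²/3)/(-6 + s) (I(s) = 2 - (s + (-s/3)*s)/(s - 6) = 2 - (s - s²/3)/(-6 + s))
l(k) = 2 - k/3
I(v)*l(d) = ((-12 + ⅐ + (⅐)²/3)/(-6 + ⅐))*(2 - ⅓*(-27)) = ((-12 + ⅐ + (⅓)*(1/49))/(-41/7))*(2 + 9) = -7*(-12 + ⅐ + 1/147)/41*11 = -7/41*(-1742/147)*11 = (1742/861)*11 = 19162/861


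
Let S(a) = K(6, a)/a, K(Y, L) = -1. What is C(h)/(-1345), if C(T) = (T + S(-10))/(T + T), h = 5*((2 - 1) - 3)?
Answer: -99/269000 ≈ -0.00036803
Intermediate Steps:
h = -10 (h = 5*(1 - 3) = 5*(-2) = -10)
S(a) = -1/a
C(T) = (1/10 + T)/(2*T) (C(T) = (T - 1/(-10))/(T + T) = (T - 1*(-1/10))/((2*T)) = (T + 1/10)*(1/(2*T)) = (1/10 + T)*(1/(2*T)) = (1/10 + T)/(2*T))
C(h)/(-1345) = ((1/20)*(1 + 10*(-10))/(-10))/(-1345) = ((1/20)*(-1/10)*(1 - 100))*(-1/1345) = ((1/20)*(-1/10)*(-99))*(-1/1345) = (99/200)*(-1/1345) = -99/269000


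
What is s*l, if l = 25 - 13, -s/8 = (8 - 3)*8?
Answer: -3840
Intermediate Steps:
s = -320 (s = -8*(8 - 3)*8 = -40*8 = -8*40 = -320)
l = 12
s*l = -320*12 = -3840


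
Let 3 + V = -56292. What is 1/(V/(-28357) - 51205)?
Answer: -28357/1451963890 ≈ -1.9530e-5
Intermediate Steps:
V = -56295 (V = -3 - 56292 = -56295)
1/(V/(-28357) - 51205) = 1/(-56295/(-28357) - 51205) = 1/(-56295*(-1/28357) - 51205) = 1/(56295/28357 - 51205) = 1/(-1451963890/28357) = -28357/1451963890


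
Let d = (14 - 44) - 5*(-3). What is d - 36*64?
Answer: -2319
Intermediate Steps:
d = -15 (d = -30 + 15 = -15)
d - 36*64 = -15 - 36*64 = -15 - 2304 = -2319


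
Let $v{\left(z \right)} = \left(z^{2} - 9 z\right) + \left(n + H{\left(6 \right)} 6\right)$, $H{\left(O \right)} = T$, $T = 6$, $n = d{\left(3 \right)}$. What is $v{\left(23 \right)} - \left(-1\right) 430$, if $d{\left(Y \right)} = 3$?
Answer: $791$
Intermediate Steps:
$n = 3$
$H{\left(O \right)} = 6$
$v{\left(z \right)} = 39 + z^{2} - 9 z$ ($v{\left(z \right)} = \left(z^{2} - 9 z\right) + \left(3 + 6 \cdot 6\right) = \left(z^{2} - 9 z\right) + \left(3 + 36\right) = \left(z^{2} - 9 z\right) + 39 = 39 + z^{2} - 9 z$)
$v{\left(23 \right)} - \left(-1\right) 430 = \left(39 + 23^{2} - 207\right) - \left(-1\right) 430 = \left(39 + 529 - 207\right) - -430 = 361 + 430 = 791$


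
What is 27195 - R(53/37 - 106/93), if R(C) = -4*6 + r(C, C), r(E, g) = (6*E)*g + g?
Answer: 107425500986/3946827 ≈ 27218.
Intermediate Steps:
r(E, g) = g + 6*E*g (r(E, g) = 6*E*g + g = g + 6*E*g)
R(C) = -24 + C*(1 + 6*C) (R(C) = -4*6 + C*(1 + 6*C) = -24 + C*(1 + 6*C))
27195 - R(53/37 - 106/93) = 27195 - (-24 + (53/37 - 106/93)*(1 + 6*(53/37 - 106/93))) = 27195 - (-24 + 1007*(1 + 6*(1007/3441))/3441) = 27195 - (-24 + 1007*(1 + 2014/1147)/3441) = 27195 - (-24 + (1007/3441)*(3161/1147)) = 27195 - (-24 + 3183127/3946827) = 27195 - 1*(-91540721/3946827) = 27195 + 91540721/3946827 = 107425500986/3946827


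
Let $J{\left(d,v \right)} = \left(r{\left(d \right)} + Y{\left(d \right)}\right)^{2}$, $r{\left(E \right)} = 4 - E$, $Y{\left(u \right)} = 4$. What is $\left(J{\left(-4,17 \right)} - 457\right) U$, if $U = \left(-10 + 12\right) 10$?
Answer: $-6260$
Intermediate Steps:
$U = 20$ ($U = 2 \cdot 10 = 20$)
$J{\left(d,v \right)} = \left(8 - d\right)^{2}$ ($J{\left(d,v \right)} = \left(\left(4 - d\right) + 4\right)^{2} = \left(8 - d\right)^{2}$)
$\left(J{\left(-4,17 \right)} - 457\right) U = \left(\left(-8 - 4\right)^{2} - 457\right) 20 = \left(\left(-12\right)^{2} - 457\right) 20 = \left(144 - 457\right) 20 = \left(-313\right) 20 = -6260$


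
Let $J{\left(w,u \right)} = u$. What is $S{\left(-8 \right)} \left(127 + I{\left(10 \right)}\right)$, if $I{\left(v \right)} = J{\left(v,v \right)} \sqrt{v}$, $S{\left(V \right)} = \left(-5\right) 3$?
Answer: $-1905 - 150 \sqrt{10} \approx -2379.3$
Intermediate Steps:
$S{\left(V \right)} = -15$
$I{\left(v \right)} = v^{\frac{3}{2}}$ ($I{\left(v \right)} = v \sqrt{v} = v^{\frac{3}{2}}$)
$S{\left(-8 \right)} \left(127 + I{\left(10 \right)}\right) = - 15 \left(127 + 10^{\frac{3}{2}}\right) = - 15 \left(127 + 10 \sqrt{10}\right) = -1905 - 150 \sqrt{10}$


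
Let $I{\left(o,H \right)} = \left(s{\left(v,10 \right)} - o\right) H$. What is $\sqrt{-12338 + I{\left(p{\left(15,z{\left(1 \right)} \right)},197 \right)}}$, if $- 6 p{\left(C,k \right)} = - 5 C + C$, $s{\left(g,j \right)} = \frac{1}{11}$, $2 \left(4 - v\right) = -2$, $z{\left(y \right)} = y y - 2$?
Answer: $\frac{i \sqrt{1729101}}{11} \approx 119.54 i$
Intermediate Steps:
$z{\left(y \right)} = -2 + y^{2}$ ($z{\left(y \right)} = y^{2} - 2 = -2 + y^{2}$)
$v = 5$ ($v = 4 - -1 = 4 + 1 = 5$)
$s{\left(g,j \right)} = \frac{1}{11}$
$p{\left(C,k \right)} = \frac{2 C}{3}$ ($p{\left(C,k \right)} = - \frac{- 5 C + C}{6} = - \frac{\left(-4\right) C}{6} = \frac{2 C}{3}$)
$I{\left(o,H \right)} = H \left(\frac{1}{11} - o\right)$ ($I{\left(o,H \right)} = \left(\frac{1}{11} - o\right) H = H \left(\frac{1}{11} - o\right)$)
$\sqrt{-12338 + I{\left(p{\left(15,z{\left(1 \right)} \right)},197 \right)}} = \sqrt{-12338 + 197 \left(\frac{1}{11} - \frac{2}{3} \cdot 15\right)} = \sqrt{-12338 + 197 \left(\frac{1}{11} - 10\right)} = \sqrt{-12338 + 197 \left(- \frac{109}{11}\right)} = \sqrt{-12338 - \frac{21473}{11}} = \sqrt{- \frac{157191}{11}} = \frac{i \sqrt{1729101}}{11}$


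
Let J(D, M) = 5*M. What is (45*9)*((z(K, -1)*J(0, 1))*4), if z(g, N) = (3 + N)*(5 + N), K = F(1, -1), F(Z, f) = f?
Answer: 64800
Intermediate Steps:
K = -1
(45*9)*((z(K, -1)*J(0, 1))*4) = (45*9)*(((15 + (-1)**2 + 8*(-1))*(5*1))*4) = 405*(((15 + 1 - 8)*5)*4) = 405*((8*5)*4) = 405*(40*4) = 405*160 = 64800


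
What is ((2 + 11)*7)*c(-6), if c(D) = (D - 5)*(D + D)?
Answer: 12012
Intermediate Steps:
c(D) = 2*D*(-5 + D) (c(D) = (-5 + D)*(2*D) = 2*D*(-5 + D))
((2 + 11)*7)*c(-6) = ((2 + 11)*7)*(2*(-6)*(-5 - 6)) = (13*7)*(2*(-6)*(-11)) = 91*132 = 12012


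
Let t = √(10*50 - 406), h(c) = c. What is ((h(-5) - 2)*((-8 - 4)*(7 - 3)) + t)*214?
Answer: 71904 + 214*√94 ≈ 73979.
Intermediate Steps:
t = √94 (t = √(500 - 406) = √94 ≈ 9.6954)
((h(-5) - 2)*((-8 - 4)*(7 - 3)) + t)*214 = ((-5 - 2)*((-8 - 4)*(7 - 3)) + √94)*214 = (-(-84)*4 + √94)*214 = (-7*(-48) + √94)*214 = (336 + √94)*214 = 71904 + 214*√94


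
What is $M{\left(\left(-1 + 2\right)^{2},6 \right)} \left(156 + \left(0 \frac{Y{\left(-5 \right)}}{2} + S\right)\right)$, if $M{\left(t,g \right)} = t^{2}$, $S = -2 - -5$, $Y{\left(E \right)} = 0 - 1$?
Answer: $159$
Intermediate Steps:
$Y{\left(E \right)} = -1$ ($Y{\left(E \right)} = 0 - 1 = -1$)
$S = 3$ ($S = -2 + 5 = 3$)
$M{\left(\left(-1 + 2\right)^{2},6 \right)} \left(156 + \left(0 \frac{Y{\left(-5 \right)}}{2} + S\right)\right) = \left(\left(-1 + 2\right)^{2}\right)^{2} \left(156 + \left(0 \left(- \frac{1}{2}\right) + 3\right)\right) = \left(1^{2}\right)^{2} \left(156 + \left(0 \left(\left(-1\right) \frac{1}{2}\right) + 3\right)\right) = 1^{2} \left(156 + \left(0 \left(- \frac{1}{2}\right) + 3\right)\right) = 1 \left(156 + \left(0 + 3\right)\right) = 1 \left(156 + 3\right) = 1 \cdot 159 = 159$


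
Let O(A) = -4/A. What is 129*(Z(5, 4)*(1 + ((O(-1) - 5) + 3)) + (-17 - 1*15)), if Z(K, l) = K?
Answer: -2193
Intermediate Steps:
129*(Z(5, 4)*(1 + ((O(-1) - 5) + 3)) + (-17 - 1*15)) = 129*(5*(1 + ((-4/(-1) - 5) + 3)) + (-17 - 1*15)) = 129*(5*(1 + ((-4*(-1) - 5) + 3)) + (-17 - 15)) = 129*(5*(1 + ((4 - 5) + 3)) - 32) = 129*(5*(1 + (-1 + 3)) - 32) = 129*(5*(1 + 2) - 32) = 129*(5*3 - 32) = 129*(15 - 32) = 129*(-17) = -2193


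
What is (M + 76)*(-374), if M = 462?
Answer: -201212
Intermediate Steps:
(M + 76)*(-374) = (462 + 76)*(-374) = 538*(-374) = -201212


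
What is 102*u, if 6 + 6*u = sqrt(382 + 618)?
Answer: -102 + 170*sqrt(10) ≈ 435.59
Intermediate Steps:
u = -1 + 5*sqrt(10)/3 (u = -1 + sqrt(382 + 618)/6 = -1 + sqrt(1000)/6 = -1 + (10*sqrt(10))/6 = -1 + 5*sqrt(10)/3 ≈ 4.2705)
102*u = 102*(-1 + 5*sqrt(10)/3) = -102 + 170*sqrt(10)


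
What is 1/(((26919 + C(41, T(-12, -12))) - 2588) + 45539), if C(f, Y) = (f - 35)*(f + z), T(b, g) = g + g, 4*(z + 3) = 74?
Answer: 1/70209 ≈ 1.4243e-5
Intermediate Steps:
z = 31/2 (z = -3 + (¼)*74 = -3 + 37/2 = 31/2 ≈ 15.500)
T(b, g) = 2*g
C(f, Y) = (-35 + f)*(31/2 + f) (C(f, Y) = (f - 35)*(f + 31/2) = (-35 + f)*(31/2 + f))
1/(((26919 + C(41, T(-12, -12))) - 2588) + 45539) = 1/(((26919 + (-1085/2 + 41² - 39/2*41)) - 2588) + 45539) = 1/(((26919 + (-1085/2 + 1681 - 1599/2)) - 2588) + 45539) = 1/(((26919 + 339) - 2588) + 45539) = 1/((27258 - 2588) + 45539) = 1/(24670 + 45539) = 1/70209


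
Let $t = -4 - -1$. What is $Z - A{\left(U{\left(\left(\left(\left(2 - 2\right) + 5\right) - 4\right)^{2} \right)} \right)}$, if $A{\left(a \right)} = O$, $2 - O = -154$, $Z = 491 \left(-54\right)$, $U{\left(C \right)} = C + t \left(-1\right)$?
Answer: $-26670$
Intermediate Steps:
$t = -3$ ($t = -4 + 1 = -3$)
$U{\left(C \right)} = 3 + C$ ($U{\left(C \right)} = C - -3 = C + 3 = 3 + C$)
$Z = -26514$
$O = 156$ ($O = 2 - -154 = 2 + 154 = 156$)
$A{\left(a \right)} = 156$
$Z - A{\left(U{\left(\left(\left(\left(2 - 2\right) + 5\right) - 4\right)^{2} \right)} \right)} = -26514 - 156 = -26670$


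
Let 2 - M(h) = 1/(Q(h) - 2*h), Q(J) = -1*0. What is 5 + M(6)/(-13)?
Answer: 755/156 ≈ 4.8397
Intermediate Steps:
Q(J) = 0
M(h) = 2 + 1/(2*h) (M(h) = 2 - 1/(0 - 2*h) = 2 - 1/((-2*h)) = 2 - (-1)/(2*h) = 2 + 1/(2*h))
5 + M(6)/(-13) = 5 + (2 + (½)/6)/(-13) = 5 + (2 + (½)*(⅙))*(-1/13) = 5 + (2 + 1/12)*(-1/13) = 5 + (25/12)*(-1/13) = 5 - 25/156 = 755/156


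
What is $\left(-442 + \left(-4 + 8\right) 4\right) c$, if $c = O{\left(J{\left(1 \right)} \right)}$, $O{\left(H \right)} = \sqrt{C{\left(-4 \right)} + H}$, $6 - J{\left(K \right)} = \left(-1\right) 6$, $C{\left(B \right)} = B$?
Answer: $- 852 \sqrt{2} \approx -1204.9$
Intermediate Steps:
$J{\left(K \right)} = 12$ ($J{\left(K \right)} = 6 - \left(-1\right) 6 = 6 - -6 = 6 + 6 = 12$)
$O{\left(H \right)} = \sqrt{-4 + H}$
$c = 2 \sqrt{2}$ ($c = \sqrt{-4 + 12} = \sqrt{8} = 2 \sqrt{2} \approx 2.8284$)
$\left(-442 + \left(-4 + 8\right) 4\right) c = \left(-442 + \left(-4 + 8\right) 4\right) 2 \sqrt{2} = \left(-442 + 4 \cdot 4\right) 2 \sqrt{2} = \left(-442 + 16\right) 2 \sqrt{2} = - 426 \cdot 2 \sqrt{2} = - 852 \sqrt{2}$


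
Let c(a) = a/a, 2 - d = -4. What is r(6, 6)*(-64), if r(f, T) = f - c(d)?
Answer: -320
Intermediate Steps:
d = 6 (d = 2 - 1*(-4) = 2 + 4 = 6)
c(a) = 1
r(f, T) = -1 + f (r(f, T) = f - 1*1 = f - 1 = -1 + f)
r(6, 6)*(-64) = (-1 + 6)*(-64) = 5*(-64) = -320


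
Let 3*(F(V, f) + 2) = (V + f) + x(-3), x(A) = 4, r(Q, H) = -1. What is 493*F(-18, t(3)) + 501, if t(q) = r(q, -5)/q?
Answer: -25564/9 ≈ -2840.4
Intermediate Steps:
t(q) = -1/q
F(V, f) = -2/3 + V/3 + f/3 (F(V, f) = -2 + ((V + f) + 4)/3 = -2 + (4 + V + f)/3 = -2 + (4/3 + V/3 + f/3) = -2/3 + V/3 + f/3)
493*F(-18, t(3)) + 501 = 493*(-2/3 + (1/3)*(-18) + (-1/3)/3) + 501 = 493*(-2/3 - 6 + (-1*1/3)/3) + 501 = 493*(-2/3 - 6 + (1/3)*(-1/3)) + 501 = 493*(-2/3 - 6 - 1/9) + 501 = 493*(-61/9) + 501 = -30073/9 + 501 = -25564/9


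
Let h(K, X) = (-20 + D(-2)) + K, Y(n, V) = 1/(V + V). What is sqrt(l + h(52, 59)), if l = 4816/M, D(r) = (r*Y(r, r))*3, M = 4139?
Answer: sqrt(2375330710)/8278 ≈ 5.8876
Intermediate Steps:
Y(n, V) = 1/(2*V)
D(r) = 3/2 (D(r) = (r*(1/(2*r)))*3 = (1/2)*3 = 3/2)
l = 4816/4139 ≈ 1.1636
h(K, X) = -37/2 + K (h(K, X) = (-20 + 3/2) + K = -37/2 + K)
sqrt(l + h(52, 59)) = sqrt(4816/4139 + (-37/2 + 52)) = sqrt(4816/4139 + 67/2) = sqrt(286945/8278) = sqrt(2375330710)/8278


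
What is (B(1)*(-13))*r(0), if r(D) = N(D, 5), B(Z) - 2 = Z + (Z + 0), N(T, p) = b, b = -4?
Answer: 208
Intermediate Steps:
N(T, p) = -4
B(Z) = 2 + 2*Z (B(Z) = 2 + (Z + (Z + 0)) = 2 + (Z + Z) = 2 + 2*Z)
r(D) = -4
(B(1)*(-13))*r(0) = ((2 + 2*1)*(-13))*(-4) = ((2 + 2)*(-13))*(-4) = (4*(-13))*(-4) = -52*(-4) = 208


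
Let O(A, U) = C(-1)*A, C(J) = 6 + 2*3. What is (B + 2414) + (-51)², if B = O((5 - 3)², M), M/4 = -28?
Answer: 5063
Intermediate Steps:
C(J) = 12 (C(J) = 6 + 6 = 12)
M = -112 (M = 4*(-28) = -112)
O(A, U) = 12*A
B = 48 (B = 12*(5 - 3)² = 12*2² = 12*4 = 48)
(B + 2414) + (-51)² = (48 + 2414) + (-51)² = 2462 + 2601 = 5063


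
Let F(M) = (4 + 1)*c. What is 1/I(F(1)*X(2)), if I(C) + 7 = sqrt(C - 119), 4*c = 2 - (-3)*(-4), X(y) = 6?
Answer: -7/243 - I*sqrt(194)/243 ≈ -0.028807 - 0.057318*I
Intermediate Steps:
c = -5/2 (c = (2 - (-3)*(-4))/4 = (2 - 3*4)/4 = (2 - 12)/4 = (1/4)*(-10) = -5/2 ≈ -2.5000)
F(M) = -25/2 (F(M) = (4 + 1)*(-5/2) = 5*(-5/2) = -25/2)
I(C) = -7 + sqrt(-119 + C) (I(C) = -7 + sqrt(C - 119) = -7 + sqrt(-119 + C))
1/I(F(1)*X(2)) = 1/(-7 + sqrt(-119 - 25/2*6)) = 1/(-7 + sqrt(-119 - 75)) = 1/(-7 + sqrt(-194)) = 1/(-7 + I*sqrt(194))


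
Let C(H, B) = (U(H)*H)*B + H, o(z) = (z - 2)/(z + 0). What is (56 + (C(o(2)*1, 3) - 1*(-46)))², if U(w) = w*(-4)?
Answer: 10404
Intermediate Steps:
U(w) = -4*w
o(z) = (-2 + z)/z
C(H, B) = H - 4*B*H² (C(H, B) = ((-4*H)*H)*B + H = (-4*H²)*B + H = -4*B*H² + H = H - 4*B*H²)
(56 + (C(o(2)*1, 3) - 1*(-46)))² = (56 + ((((-2 + 2)/2)*1)*(1 - 4*3*((-2 + 2)/2)*1) - 1*(-46)))² = (56 + ((((½)*0)*1)*(1 - 4*3*((½)*0)*1) + 46))² = (56 + ((0*1)*(1 - 4*3*0*1) + 46))² = (56 + (0*(1 - 4*3*0) + 46))² = (56 + (0*(1 + 0) + 46))² = (56 + (0*1 + 46))² = (56 + (0 + 46))² = (56 + 46)² = 102² = 10404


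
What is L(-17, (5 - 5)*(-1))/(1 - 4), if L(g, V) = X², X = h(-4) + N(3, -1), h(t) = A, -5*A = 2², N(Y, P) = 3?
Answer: -121/75 ≈ -1.6133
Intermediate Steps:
A = -⅘ (A = -⅕*2² = -⅕*4 = -⅘ ≈ -0.80000)
h(t) = -⅘
X = 11/5 (X = -⅘ + 3 = 11/5 ≈ 2.2000)
L(g, V) = 121/25 (L(g, V) = (11/5)² = 121/25)
L(-17, (5 - 5)*(-1))/(1 - 4) = (121/25)/(1 - 4) = (121/25)/(-3) = -⅓*121/25 = -121/75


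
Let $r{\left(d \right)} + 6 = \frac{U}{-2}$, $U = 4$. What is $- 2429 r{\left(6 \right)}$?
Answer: $19432$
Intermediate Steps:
$r{\left(d \right)} = -8$ ($r{\left(d \right)} = -6 + \frac{4}{-2} = -6 + 4 \left(- \frac{1}{2}\right) = -6 - 2 = -8$)
$- 2429 r{\left(6 \right)} = \left(-2429\right) \left(-8\right) = 19432$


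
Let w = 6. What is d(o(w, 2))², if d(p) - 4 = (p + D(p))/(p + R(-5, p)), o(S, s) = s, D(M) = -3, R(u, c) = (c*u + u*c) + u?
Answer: 8649/529 ≈ 16.350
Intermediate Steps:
R(u, c) = u + 2*c*u (R(u, c) = (c*u + c*u) + u = 2*c*u + u = u + 2*c*u)
d(p) = 4 + (-3 + p)/(-5 - 9*p) (d(p) = 4 + (p - 3)/(p - 5*(1 + 2*p)) = 4 + (-3 + p)/(p + (-5 - 10*p)) = 4 + (-3 + p)/(-5 - 9*p))
d(o(w, 2))² = ((23 + 35*2)/(5 + 9*2))² = ((23 + 70)/(5 + 18))² = (93/23)² = 8649/529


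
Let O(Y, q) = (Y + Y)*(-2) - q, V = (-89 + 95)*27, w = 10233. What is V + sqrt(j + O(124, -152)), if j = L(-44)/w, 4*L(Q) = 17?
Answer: 162 + 7*I*sqrt(326727183)/6822 ≈ 162.0 + 18.547*I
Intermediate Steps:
L(Q) = 17/4 (L(Q) = (1/4)*17 = 17/4)
V = 162 (V = 6*27 = 162)
j = 17/40932 (j = (17/4)/10233 = (17/4)*(1/10233) = 17/40932 ≈ 0.00041532)
O(Y, q) = -q - 4*Y (O(Y, q) = (2*Y)*(-2) - q = -4*Y - q = -q - 4*Y)
V + sqrt(j + O(124, -152)) = 162 + sqrt(17/40932 + (-1*(-152) - 4*124)) = 162 + sqrt(17/40932 + (152 - 496)) = 162 + sqrt(17/40932 - 344) = 162 + sqrt(-14080591/40932) = 162 + 7*I*sqrt(326727183)/6822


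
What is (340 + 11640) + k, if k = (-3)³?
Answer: 11953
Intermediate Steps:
k = -27
(340 + 11640) + k = (340 + 11640) - 27 = 11980 - 27 = 11953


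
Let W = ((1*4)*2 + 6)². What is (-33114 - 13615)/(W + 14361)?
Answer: -46729/14557 ≈ -3.2101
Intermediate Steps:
W = 196 (W = (4*2 + 6)² = (8 + 6)² = 14² = 196)
(-33114 - 13615)/(W + 14361) = (-33114 - 13615)/(196 + 14361) = -46729/14557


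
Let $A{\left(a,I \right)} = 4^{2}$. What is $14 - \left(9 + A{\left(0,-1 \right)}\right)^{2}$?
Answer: $-611$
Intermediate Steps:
$A{\left(a,I \right)} = 16$
$14 - \left(9 + A{\left(0,-1 \right)}\right)^{2} = 14 - \left(9 + 16\right)^{2} = 14 - 25^{2} = 14 - 625 = -611$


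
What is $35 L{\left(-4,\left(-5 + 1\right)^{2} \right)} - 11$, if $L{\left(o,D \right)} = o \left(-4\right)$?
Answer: $549$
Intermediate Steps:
$L{\left(o,D \right)} = - 4 o$
$35 L{\left(-4,\left(-5 + 1\right)^{2} \right)} - 11 = 35 \left(\left(-4\right) \left(-4\right)\right) - 11 = 35 \cdot 16 - 11 = 560 - 11 = 549$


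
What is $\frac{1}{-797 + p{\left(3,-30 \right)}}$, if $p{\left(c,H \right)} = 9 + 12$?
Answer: $- \frac{1}{776} \approx -0.0012887$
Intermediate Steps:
$p{\left(c,H \right)} = 21$
$\frac{1}{-797 + p{\left(3,-30 \right)}} = \frac{1}{-797 + 21} = \frac{1}{-776} = - \frac{1}{776}$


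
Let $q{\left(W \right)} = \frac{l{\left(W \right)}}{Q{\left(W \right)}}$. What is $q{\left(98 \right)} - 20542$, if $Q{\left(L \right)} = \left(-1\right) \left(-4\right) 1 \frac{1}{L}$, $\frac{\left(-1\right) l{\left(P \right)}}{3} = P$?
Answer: $-27745$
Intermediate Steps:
$l{\left(P \right)} = - 3 P$
$Q{\left(L \right)} = \frac{4}{L}$
$q{\left(W \right)} = - \frac{3 W^{2}}{4}$ ($q{\left(W \right)} = \frac{\left(-3\right) W}{4 \frac{1}{W}} = - 3 W \frac{W}{4} = - \frac{3 W^{2}}{4}$)
$q{\left(98 \right)} - 20542 = - \frac{3 \cdot 98^{2}}{4} - 20542 = \left(- \frac{3}{4}\right) 9604 - 20542 = -7203 - 20542 = -27745$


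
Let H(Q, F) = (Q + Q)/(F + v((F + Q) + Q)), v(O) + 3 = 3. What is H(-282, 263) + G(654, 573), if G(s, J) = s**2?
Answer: 112488744/263 ≈ 4.2771e+5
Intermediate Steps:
v(O) = 0 (v(O) = -3 + 3 = 0)
H(Q, F) = 2*Q/F (H(Q, F) = (Q + Q)/(F + 0) = (2*Q)/F = 2*Q/F)
H(-282, 263) + G(654, 573) = 2*(-282)/263 + 654**2 = 2*(-282)*(1/263) + 427716 = -564/263 + 427716 = 112488744/263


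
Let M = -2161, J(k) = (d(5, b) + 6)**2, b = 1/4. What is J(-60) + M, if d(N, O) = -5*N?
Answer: -1800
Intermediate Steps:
b = 1/4 ≈ 0.25000
J(k) = 361 (J(k) = (-5*5 + 6)**2 = (-25 + 6)**2 = (-19)**2 = 361)
J(-60) + M = 361 - 2161 = -1800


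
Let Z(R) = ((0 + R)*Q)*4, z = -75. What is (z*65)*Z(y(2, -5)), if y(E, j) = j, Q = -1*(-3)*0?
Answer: 0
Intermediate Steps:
Q = 0 (Q = 3*0 = 0)
Z(R) = 0 (Z(R) = ((0 + R)*0)*4 = (R*0)*4 = 0*4 = 0)
(z*65)*Z(y(2, -5)) = -75*65*0 = -4875*0 = 0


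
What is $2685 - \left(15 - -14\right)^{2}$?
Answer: $1844$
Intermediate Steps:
$2685 - \left(15 - -14\right)^{2} = 2685 - \left(15 + \left(-3 + 17\right)\right)^{2} = 2685 - \left(15 + 14\right)^{2} = 2685 - 29^{2} = 2685 - 841 = 1844$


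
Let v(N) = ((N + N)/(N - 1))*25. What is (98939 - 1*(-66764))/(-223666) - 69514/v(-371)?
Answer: -2893449703589/2074502150 ≈ -1394.8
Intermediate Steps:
v(N) = 50*N/(-1 + N) (v(N) = ((2*N)/(-1 + N))*25 = (2*N/(-1 + N))*25 = 50*N/(-1 + N))
(98939 - 1*(-66764))/(-223666) - 69514/v(-371) = (98939 - 1*(-66764))/(-223666) - 69514/(50*(-371)/(-1 - 371)) = (98939 + 66764)*(-1/223666) - 69514/(50*(-371)/(-372)) = 165703*(-1/223666) - 69514/(50*(-371)*(-1/372)) = -165703/223666 - 69514/9275/186 = -165703/223666 - 69514*186/9275 = -165703/223666 - 12929604/9275 = -2893449703589/2074502150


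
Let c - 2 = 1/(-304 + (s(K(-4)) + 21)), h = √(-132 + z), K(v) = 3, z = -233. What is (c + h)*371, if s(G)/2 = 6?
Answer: 200711/271 + 371*I*√365 ≈ 740.63 + 7087.9*I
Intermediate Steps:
s(G) = 12 (s(G) = 2*6 = 12)
h = I*√365 (h = √(-132 - 233) = √(-365) = I*√365 ≈ 19.105*I)
c = 541/271 (c = 2 + 1/(-304 + (12 + 21)) = 2 + 1/(-304 + 33) = 2 + 1/(-271) = 2 - 1/271 = 541/271 ≈ 1.9963)
(c + h)*371 = (541/271 + I*√365)*371 = 200711/271 + 371*I*√365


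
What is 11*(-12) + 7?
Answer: -125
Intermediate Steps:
11*(-12) + 7 = -132 + 7 = -125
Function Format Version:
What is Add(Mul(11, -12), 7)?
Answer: -125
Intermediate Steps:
Add(Mul(11, -12), 7) = Add(-132, 7) = -125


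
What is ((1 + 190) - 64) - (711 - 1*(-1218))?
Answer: -1802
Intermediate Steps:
((1 + 190) - 64) - (711 - 1*(-1218)) = (191 - 64) - (711 + 1218) = 127 - 1*1929 = 127 - 1929 = -1802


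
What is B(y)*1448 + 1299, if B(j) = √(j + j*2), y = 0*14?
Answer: 1299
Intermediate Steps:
y = 0
B(j) = √3*√j (B(j) = √(j + 2*j) = √(3*j) = √3*√j)
B(y)*1448 + 1299 = (√3*√0)*1448 + 1299 = (√3*0)*1448 + 1299 = 0*1448 + 1299 = 0 + 1299 = 1299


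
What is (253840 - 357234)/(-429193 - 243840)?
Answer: 103394/673033 ≈ 0.15362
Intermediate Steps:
(253840 - 357234)/(-429193 - 243840) = -103394/(-673033) = -103394*(-1/673033) = 103394/673033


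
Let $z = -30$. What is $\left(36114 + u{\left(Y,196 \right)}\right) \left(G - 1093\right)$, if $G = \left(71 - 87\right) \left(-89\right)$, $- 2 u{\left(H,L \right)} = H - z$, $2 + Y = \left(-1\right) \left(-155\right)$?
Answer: $\frac{23846895}{2} \approx 1.1923 \cdot 10^{7}$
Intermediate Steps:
$Y = 153$ ($Y = -2 - -155 = -2 + 155 = 153$)
$u{\left(H,L \right)} = -15 - \frac{H}{2}$ ($u{\left(H,L \right)} = - \frac{H - -30}{2} = - \frac{H + 30}{2} = - \frac{30 + H}{2} = -15 - \frac{H}{2}$)
$G = 1424$ ($G = \left(-16\right) \left(-89\right) = 1424$)
$\left(36114 + u{\left(Y,196 \right)}\right) \left(G - 1093\right) = \left(36114 - \frac{183}{2}\right) \left(1424 - 1093\right) = \left(36114 - \frac{183}{2}\right) 331 = \frac{72045}{2} \cdot 331 = \frac{23846895}{2}$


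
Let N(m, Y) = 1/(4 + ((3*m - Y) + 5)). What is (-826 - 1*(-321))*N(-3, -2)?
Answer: -505/2 ≈ -252.50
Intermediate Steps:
N(m, Y) = 1/(9 - Y + 3*m) (N(m, Y) = 1/(4 + ((-Y + 3*m) + 5)) = 1/(4 + (5 - Y + 3*m)) = 1/(9 - Y + 3*m))
(-826 - 1*(-321))*N(-3, -2) = (-826 - 1*(-321))/(9 - 1*(-2) + 3*(-3)) = (-826 + 321)/(9 + 2 - 9) = -505/2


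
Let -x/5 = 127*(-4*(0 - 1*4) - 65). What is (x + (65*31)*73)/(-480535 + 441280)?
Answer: -35642/7851 ≈ -4.5398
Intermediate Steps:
x = 31115 (x = -635*(-4*(0 - 1*4) - 65) = -635*(-4*(0 - 4) - 65) = -635*(-4*(-4) - 65) = -635*(16 - 65) = -635*(-49) = -5*(-6223) = 31115)
(x + (65*31)*73)/(-480535 + 441280) = (31115 + (65*31)*73)/(-480535 + 441280) = (31115 + 2015*73)/(-39255) = (31115 + 147095)*(-1/39255) = 178210*(-1/39255) = -35642/7851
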